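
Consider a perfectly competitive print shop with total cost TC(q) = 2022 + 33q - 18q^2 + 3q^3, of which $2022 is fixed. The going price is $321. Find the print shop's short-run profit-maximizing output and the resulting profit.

Profit = -$102 at q = 8

AVC = 33 - 18q + 3q^2 has its minimum $6 at q = 3; price $321 clears that bar, so the firm operates.
With MC = 33 - 36q + 9q^2, P = MC on the upward-sloping part at q* = 8.
TR = 321·8 = 2568. TC = 2022 + 648 = 2670. Profit = 2568 − 2670 = -$102.
That loss of $102 beats the $2022 the firm would lose by shutting down; producing recovers $1920 of fixed cost.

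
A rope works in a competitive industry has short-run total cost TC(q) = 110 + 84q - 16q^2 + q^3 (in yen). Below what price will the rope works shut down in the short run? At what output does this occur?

Short-run supply begins at min AVC. From VC = 84q - 16q^2 + q^3, AVC = 84 - 16q + q^2.
dAVC/dq = -16 + 2q = 0 gives q = 8. min AVC = 84 - 16·8 + 8^2 = 20.
For P < ¥20 the firm produces nothing.

¥20 per unit, at q = 8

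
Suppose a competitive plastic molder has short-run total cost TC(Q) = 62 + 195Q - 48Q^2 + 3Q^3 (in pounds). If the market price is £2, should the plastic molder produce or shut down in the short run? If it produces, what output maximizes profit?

Shut down

From TC, MC = TC'(Q) = 195 - 96Q + 9Q^2 and AVC = VC/Q = 195 - 48Q + 3Q^2.
AVC hits its minimum where MC = AVC, at Q = 8, giving min AVC = 195 - 48·8 + 3·8^2 = £3.
Since P = £2 < min AVC = £3, price fails to cover variable cost at any output.
The firm minimizes its loss by shutting down and losing only its fixed cost of £62.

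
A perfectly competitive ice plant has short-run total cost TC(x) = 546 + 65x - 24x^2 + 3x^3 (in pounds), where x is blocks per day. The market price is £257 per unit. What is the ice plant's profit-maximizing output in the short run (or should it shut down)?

Variable cost is VC = 65x - 24x^2 + 3x^3, so AVC = VC/x = 65 - 24x + 3x^2 and MC = dTC/dx = 65 - 48x + 9x^2.
The AVC parabola has its vertex at x = 24/6 = 4, where AVC = 65 - 24·4 + 3·4^2 = £17.
P = £257 exceeds min AVC = £17, so the firm stays open.
Solving P = MC: -192 - 48x + 9x^2 = 0 ⇒ x = -8/3 or 8. On the upward-sloping branch, x* = 8.
Check: AVC at x = 8 is £65 ≤ P, so revenue covers variable cost.
Profit = P·x − TC = 257·8 − 1066 = £990.

Produce at x = 8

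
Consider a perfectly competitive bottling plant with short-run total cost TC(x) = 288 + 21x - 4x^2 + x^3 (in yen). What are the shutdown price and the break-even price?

Shutdown price = min AVC. AVC = 21 - 4x + x^2, with vertex at x = 2 and minimum ¥17.
ATC = 288/x + 21 - 4x + x^2. Setting dATC/dx = −288/x^2 − 4 + 2x = 0 gives x = 6 (since 2·6^3 − 4·6^2 = 288).
min ATC = 288/6 + 21 − 4·6 + 6^2 = ¥81. That is the break-even price.
Between these two prices the firm operates at a loss; above ¥81 it earns a profit.

Shutdown price = ¥17; break-even price = ¥81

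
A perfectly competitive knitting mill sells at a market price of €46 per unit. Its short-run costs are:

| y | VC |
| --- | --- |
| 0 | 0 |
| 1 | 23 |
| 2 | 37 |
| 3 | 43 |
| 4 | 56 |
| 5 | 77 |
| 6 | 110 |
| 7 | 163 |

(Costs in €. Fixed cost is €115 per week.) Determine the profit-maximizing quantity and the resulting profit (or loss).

Profit at each row (π = 46y − TC): y=0: -115; y=1: -92; y=2: -60; y=3: -20; y=4: 13; y=5: 38; y=6: 51; y=7: 44.
Profit is maximized at y = 6. AVC there is 110/6 = €18.33 ≤ P, so producing beats shutting down (which would give -€115).

y = 6; profit = €51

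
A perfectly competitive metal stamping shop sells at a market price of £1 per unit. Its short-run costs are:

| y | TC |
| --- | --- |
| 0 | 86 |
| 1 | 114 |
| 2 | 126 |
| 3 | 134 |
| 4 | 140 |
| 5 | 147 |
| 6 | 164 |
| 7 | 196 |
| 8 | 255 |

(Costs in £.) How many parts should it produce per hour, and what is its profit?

Compute π = P·y − TC at each output: y=0: -86; y=1: -113; y=2: -124; y=3: -131; y=4: -136; y=5: -142; y=6: -158; y=7: -189; y=8: -247.
Profit is highest at y = 0. Equivalently, the lowest AVC in the table is 61/5 ≈ £12.20 at y = 5, and P = £1 falls below it — price never covers variable cost, so the firm shuts down and loses only its fixed cost.

y = 0 (shut down); profit = -£86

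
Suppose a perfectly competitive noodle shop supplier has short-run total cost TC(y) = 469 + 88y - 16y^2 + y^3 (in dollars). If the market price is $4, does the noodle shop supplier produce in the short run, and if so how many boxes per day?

From TC, MC = TC'(y) = 88 - 32y + 3y^2 and AVC = VC/y = 88 - 16y + y^2.
The AVC parabola has its vertex at y = 16/2 = 8, where AVC = 88 - 16·8 + 8^2 = $24.
Since P = $4 < min AVC = $24, price fails to cover variable cost at any output.
The firm minimizes its loss by shutting down and losing only its fixed cost of $469.

Shut down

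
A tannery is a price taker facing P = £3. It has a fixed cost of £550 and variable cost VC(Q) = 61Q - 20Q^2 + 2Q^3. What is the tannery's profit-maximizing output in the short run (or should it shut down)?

From TC, MC = TC'(Q) = 61 - 40Q + 6Q^2 and AVC = VC/Q = 61 - 20Q + 2Q^2.
AVC hits its minimum where MC = AVC, at Q = 5, giving min AVC = 61 - 20·5 + 2·5^2 = £11.
With P < min AVC (£3 < £11), every unit sold adds to the loss.
Best response: produce nothing and absorb the £550 fixed cost.

Shut down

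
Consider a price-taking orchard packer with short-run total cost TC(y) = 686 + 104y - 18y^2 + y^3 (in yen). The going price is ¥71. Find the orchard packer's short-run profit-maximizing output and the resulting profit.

AVC = 104 - 18y + y^2; min AVC = ¥23 at y = 9. Since P = ¥71 ≥ min AVC, the firm produces.
With MC = 104 - 36y + 3y^2, P = MC on the upward-sloping part at y* = 11.
TR = 71·11 = 781. TC = 686 + 297 = 983. Profit = 781 − 983 = -¥202.
That loss of ¥202 beats the ¥686 the firm would lose by shutting down; producing recovers ¥484 of fixed cost.

Profit = -¥202 at y = 11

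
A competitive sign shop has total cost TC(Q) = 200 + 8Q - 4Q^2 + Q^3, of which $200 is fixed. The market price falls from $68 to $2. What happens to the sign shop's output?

Output falls from 6 to 0 (the firm shuts down)

MC = 8 - 8Q + 3Q^2; the shutdown threshold is min AVC = $4 (at Q = 2).
At P = $68 ≥ min AVC, set P = MC on the rising branch: Q = 6.
At P = $2 < min AVC = $4, price no longer covers variable cost at any output, so the firm shuts down: Q = 0.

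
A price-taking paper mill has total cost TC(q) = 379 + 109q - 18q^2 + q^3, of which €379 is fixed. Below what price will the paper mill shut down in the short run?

The shutdown price is the minimum of AVC. VC = 109q - 18q^2 + q^3, so AVC = 109 - 18q + q^2.
dAVC/dq = -18 + 2q = 0 gives q = 9. min AVC = 109 - 18·9 + 9^2 = 28.
For P < €28 the firm produces nothing.

€28 per unit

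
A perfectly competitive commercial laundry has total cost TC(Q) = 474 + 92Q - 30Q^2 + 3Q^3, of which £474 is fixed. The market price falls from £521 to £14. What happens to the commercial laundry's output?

MC = 92 - 60Q + 9Q^2; the shutdown threshold is min AVC = £17 (at Q = 5).
At P = £521 ≥ min AVC, set P = MC on the rising branch: Q = 11.
At P = £14 < min AVC = £17, price no longer covers variable cost at any output, so the firm shuts down: Q = 0.

Output falls from 11 to 0 (the firm shuts down)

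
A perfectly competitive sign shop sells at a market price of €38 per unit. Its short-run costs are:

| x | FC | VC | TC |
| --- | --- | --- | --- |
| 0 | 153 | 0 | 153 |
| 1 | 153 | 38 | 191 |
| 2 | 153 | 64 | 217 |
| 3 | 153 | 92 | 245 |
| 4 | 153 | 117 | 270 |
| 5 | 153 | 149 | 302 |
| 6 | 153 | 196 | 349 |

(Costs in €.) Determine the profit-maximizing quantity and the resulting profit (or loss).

x = 5; profit = -€112

Compute π = P·x − TC at each output: x=0: -153; x=1: -153; x=2: -141; x=3: -131; x=4: -118; x=5: -112; x=6: -121.
Profit is maximized at x = 5. AVC there is 149/5 = €29.80 ≤ P, so producing beats shutting down (which would give -€153).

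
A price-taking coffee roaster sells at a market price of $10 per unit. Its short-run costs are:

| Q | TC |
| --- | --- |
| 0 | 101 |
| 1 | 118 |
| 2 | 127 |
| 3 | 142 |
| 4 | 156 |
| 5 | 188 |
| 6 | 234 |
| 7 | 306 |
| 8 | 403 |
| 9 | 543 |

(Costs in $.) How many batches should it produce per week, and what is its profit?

Tabulate TR − TC: Q=0: -101; Q=1: -108; Q=2: -107; Q=3: -112; Q=4: -116; Q=5: -138; Q=6: -174; Q=7: -236; Q=8: -323; Q=9: -453.
Profit is highest at Q = 0. Equivalently, the lowest AVC in the table is 26/2 ≈ $13 at Q = 2, and P = $10 falls below it — price never covers variable cost, so the firm shuts down and loses only its fixed cost.

Q = 0 (shut down); profit = -$101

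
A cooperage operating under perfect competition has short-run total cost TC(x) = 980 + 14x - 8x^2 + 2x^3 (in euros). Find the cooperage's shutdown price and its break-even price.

AVC = 14 - 8x + 2x^2; minimized at x = 2, giving min AVC = €6. That is the shutdown price.
ATC = 980/x + 14 - 8x + 2x^2. Setting dATC/dx = −980/x^2 − 8 + 4x = 0 gives x = 7 (since 4·7^3 − 8·7^2 = 980).
min ATC = 980/7 + 14 − 8·7 + 2·7^2 = €196. That is the break-even price.
Between these two prices the firm operates at a loss; above €196 it earns a profit.

Shutdown price = €6; break-even price = €196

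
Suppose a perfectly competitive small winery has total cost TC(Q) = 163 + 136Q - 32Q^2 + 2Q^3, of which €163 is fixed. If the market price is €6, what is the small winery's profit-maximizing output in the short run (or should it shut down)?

Strip out fixed cost: VC = 136Q - 32Q^2 + 2Q^3. Then AVC = 136 - 32Q + 2Q^2 and MC = 136 - 64Q + 6Q^2.
The AVC parabola has its vertex at Q = 32/4 = 8, where AVC = 136 - 32·8 + 2·8^2 = €8.
Since P = €6 < min AVC = €8, price fails to cover variable cost at any output.
Best response: produce nothing and absorb the €163 fixed cost.

Shut down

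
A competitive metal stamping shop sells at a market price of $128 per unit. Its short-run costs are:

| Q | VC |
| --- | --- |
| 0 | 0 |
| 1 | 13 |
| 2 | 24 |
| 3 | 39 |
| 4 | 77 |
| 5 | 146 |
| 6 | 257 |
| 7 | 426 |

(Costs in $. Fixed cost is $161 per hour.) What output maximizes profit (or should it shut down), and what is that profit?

Q = 6; profit = $350

Compute π = P·Q − TC at each output: Q=0: -161; Q=1: -46; Q=2: 71; Q=3: 184; Q=4: 274; Q=5: 333; Q=6: 350; Q=7: 309.
Profit is maximized at Q = 6. AVC there is 257/6 = $42.83 ≤ P, so producing beats shutting down (which would give -$161).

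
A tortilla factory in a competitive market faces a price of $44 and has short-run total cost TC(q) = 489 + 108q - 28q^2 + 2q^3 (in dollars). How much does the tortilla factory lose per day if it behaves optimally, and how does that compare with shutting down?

Profit = -$233 at q = 8

AVC = 108 - 28q + 2q^2 has its minimum $10 at q = 7; price $44 clears that bar, so the firm operates.
With MC = 108 - 56q + 6q^2, P = MC on the upward-sloping part at q* = 8.
TR = 44·8 = 352. TC = 489 + 96 = 585. Profit = 352 − 585 = -$233.
That loss of $233 beats the $489 the firm would lose by shutting down; producing recovers $256 of fixed cost.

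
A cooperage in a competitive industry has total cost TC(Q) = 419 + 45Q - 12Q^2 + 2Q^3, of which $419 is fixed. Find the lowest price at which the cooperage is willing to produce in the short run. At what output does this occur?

$27 per unit, at Q = 3

Short-run supply begins at min AVC. From VC = 45Q - 12Q^2 + 2Q^3, AVC = 45 - 12Q + 2Q^2.
dAVC/dQ = -12 + 4Q = 0 gives Q = 3. min AVC = 45 - 12·3 + 2·3^2 = 27.
For P < $27 the firm produces nothing.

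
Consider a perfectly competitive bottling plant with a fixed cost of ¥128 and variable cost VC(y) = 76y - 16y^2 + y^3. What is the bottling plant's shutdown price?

The firm shuts down when price falls below the minimum of average variable cost. AVC = VC/y = 76 - 16y + y^2.
dAVC/dy = -16 + 2y = 0 gives y = 8. min AVC = 76 - 16·8 + 8^2 = 12.
For P < ¥12 the firm produces nothing.

¥12 per unit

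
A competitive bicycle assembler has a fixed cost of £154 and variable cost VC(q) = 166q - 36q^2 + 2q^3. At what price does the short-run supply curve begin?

Short-run supply begins at min AVC. From VC = 166q - 36q^2 + 2q^3, AVC = 166 - 36q + 2q^2.
dAVC/dq = -36 + 4q = 0 gives q = 9. min AVC = 166 - 36·9 + 2·9^2 = 4.
The firm shuts down for any P below £4.

£4 per unit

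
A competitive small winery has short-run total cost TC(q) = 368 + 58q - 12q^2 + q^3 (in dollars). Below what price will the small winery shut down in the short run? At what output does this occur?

$22 per unit, at q = 6

The firm shuts down when price falls below the minimum of average variable cost. AVC = VC/q = 58 - 12q + q^2.
At the minimum of AVC, MC = AVC. MC = 58 - 24q + 3q^2; setting MC = AVC gives 2q^2 - 12q = 0, so q = 6. min AVC = 22.
For P < $22 the firm produces nothing.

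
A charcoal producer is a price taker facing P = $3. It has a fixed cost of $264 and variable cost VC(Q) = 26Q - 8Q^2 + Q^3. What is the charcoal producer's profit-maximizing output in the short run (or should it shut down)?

From TC, MC = TC'(Q) = 26 - 16Q + 3Q^2 and AVC = VC/Q = 26 - 8Q + Q^2.
The AVC parabola has its vertex at Q = 8/2 = 4, where AVC = 26 - 8·4 + 4^2 = $10.
P = $3 lies below min AVC = $10; no output level covers variable cost.
The firm minimizes its loss by shutting down and losing only its fixed cost of $264.

Shut down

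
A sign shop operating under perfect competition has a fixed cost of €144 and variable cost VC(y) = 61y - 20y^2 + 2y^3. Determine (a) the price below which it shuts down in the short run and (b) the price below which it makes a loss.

Shutdown price = min AVC. AVC = 61 - 20y + 2y^2, with vertex at y = 5 and minimum €11.
ATC = 144/y + 61 - 20y + 2y^2. Setting dATC/dy = −144/y^2 − 20 + 4y = 0 gives y = 6 (since 4·6^3 − 20·6^2 = 144).
min ATC = 144/6 + 61 − 20·6 + 2·6^2 = €37. That is the break-even price.
For €11 ≤ P < €37 the firm produces at a loss; below €11 it shuts down.

Shutdown price = €11; break-even price = €37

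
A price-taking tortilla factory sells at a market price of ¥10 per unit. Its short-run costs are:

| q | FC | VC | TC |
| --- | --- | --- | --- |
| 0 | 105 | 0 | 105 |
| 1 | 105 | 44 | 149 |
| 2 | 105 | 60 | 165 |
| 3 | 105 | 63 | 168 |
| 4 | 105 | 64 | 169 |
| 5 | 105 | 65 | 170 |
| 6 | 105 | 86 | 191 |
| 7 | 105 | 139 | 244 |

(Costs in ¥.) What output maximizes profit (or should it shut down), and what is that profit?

Tabulate TR − TC: q=0: -105; q=1: -139; q=2: -145; q=3: -138; q=4: -129; q=5: -120; q=6: -131; q=7: -174.
Profit is highest at q = 0. Equivalently, the lowest AVC in the table is 65/5 ≈ ¥13 at q = 5, and P = ¥10 falls below it — price never covers variable cost, so the firm shuts down and loses only its fixed cost.

q = 0 (shut down); profit = -¥105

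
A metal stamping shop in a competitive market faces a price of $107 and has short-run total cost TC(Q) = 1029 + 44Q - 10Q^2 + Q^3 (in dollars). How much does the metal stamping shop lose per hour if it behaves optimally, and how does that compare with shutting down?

Profit = -$381 at Q = 9

AVC = 44 - 10Q + Q^2 has its minimum $19 at Q = 5; price $107 clears that bar, so the firm operates.
With MC = 44 - 20Q + 3Q^2, P = MC on the upward-sloping part at Q* = 9.
TR = 107·9 = 963. TC = 1029 + 315 = 1344. Profit = 963 − 1344 = -$381.
By producing, the firm covers all variable cost plus $648 of fixed cost; shutting down would lose the full $1029.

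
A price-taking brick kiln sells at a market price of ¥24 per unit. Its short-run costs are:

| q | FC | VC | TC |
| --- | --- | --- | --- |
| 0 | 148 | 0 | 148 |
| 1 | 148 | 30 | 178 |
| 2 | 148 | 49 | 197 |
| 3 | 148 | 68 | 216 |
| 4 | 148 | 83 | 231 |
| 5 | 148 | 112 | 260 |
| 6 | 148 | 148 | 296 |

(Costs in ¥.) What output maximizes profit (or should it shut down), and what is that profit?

q = 4; profit = -¥135

Tabulate TR − TC: q=0: -148; q=1: -154; q=2: -149; q=3: -144; q=4: -135; q=5: -140; q=6: -152.
Profit is maximized at q = 4. AVC there is 83/4 = ¥20.75 ≤ P, so producing beats shutting down (which would give -¥148).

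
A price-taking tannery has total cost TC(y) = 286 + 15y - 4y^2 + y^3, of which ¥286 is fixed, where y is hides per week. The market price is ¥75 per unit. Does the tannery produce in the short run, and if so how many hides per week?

Strip out fixed cost: VC = 15y - 4y^2 + y^3. Then AVC = 15 - 4y + y^2 and MC = 15 - 8y + 3y^2.
AVC is minimized where dAVC/dy = -4 + 2y = 0, at y = 2; min AVC = 15 - 4·2 + 2^2 = ¥11.
P = ¥75 exceeds min AVC = ¥11, so the firm stays open.
P = MC gives -60 - 8y + 3y^2 = 0, with roots -10/3 and 6. Take the larger (rising MC): y* = 6.
Check: AVC at y = 6 is ¥27 ≤ P, so revenue covers variable cost.
Profit = P·y − TC = 75·6 − 448 = ¥2.

Produce at y = 6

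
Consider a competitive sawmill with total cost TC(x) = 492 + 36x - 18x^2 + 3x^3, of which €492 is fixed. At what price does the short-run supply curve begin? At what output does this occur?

Short-run supply begins at min AVC. From VC = 36x - 18x^2 + 3x^3, AVC = 36 - 18x + 3x^2.
dAVC/dx = -18 + 6x = 0 gives x = 3. min AVC = 36 - 18·3 + 3·3^2 = 9.
So the shutdown price is €9.

€9 per unit, at x = 3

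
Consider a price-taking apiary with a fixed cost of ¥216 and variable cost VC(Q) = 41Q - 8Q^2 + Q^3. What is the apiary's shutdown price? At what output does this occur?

The shutdown price is the minimum of AVC. VC = 41Q - 8Q^2 + Q^3, so AVC = 41 - 8Q + Q^2.
dAVC/dQ = -8 + 2Q = 0 gives Q = 4. min AVC = 41 - 8·4 + 4^2 = 25.
The firm shuts down for any P below ¥25.

¥25 per unit, at Q = 4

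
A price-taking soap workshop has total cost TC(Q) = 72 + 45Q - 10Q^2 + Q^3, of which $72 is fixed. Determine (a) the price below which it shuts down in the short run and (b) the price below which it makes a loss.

Shutdown price = $20; break-even price = $33

Shutdown price = min AVC. AVC = 45 - 10Q + Q^2, with vertex at Q = 5 and minimum $20.
ATC = 72/Q + 45 - 10Q + Q^2. Setting dATC/dQ = −72/Q^2 − 10 + 2Q = 0 gives Q = 6 (since 2·6^3 − 10·6^2 = 72).
min ATC = 72/6 + 45 − 10·6 + 6^2 = $33. That is the break-even price.
Between these two prices the firm operates at a loss; above $33 it earns a profit.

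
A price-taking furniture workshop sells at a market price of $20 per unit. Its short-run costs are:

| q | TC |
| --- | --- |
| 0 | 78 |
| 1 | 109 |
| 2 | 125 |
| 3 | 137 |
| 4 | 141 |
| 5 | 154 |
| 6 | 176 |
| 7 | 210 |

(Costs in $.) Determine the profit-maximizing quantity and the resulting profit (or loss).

Tabulate TR − TC: q=0: -78; q=1: -89; q=2: -85; q=3: -77; q=4: -61; q=5: -54; q=6: -56; q=7: -70.
Profit is maximized at q = 5. AVC there is 76/5 = $15.20 ≤ P, so producing beats shutting down (which would give -$78).

q = 5; profit = -$54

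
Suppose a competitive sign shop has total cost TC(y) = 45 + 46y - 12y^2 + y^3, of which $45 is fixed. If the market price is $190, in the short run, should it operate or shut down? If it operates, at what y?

Strip out fixed cost: VC = 46y - 12y^2 + y^3. Then AVC = 46 - 12y + y^2 and MC = 46 - 24y + 3y^2.
AVC is minimized where dAVC/dy = -12 + 2y = 0, at y = 6; min AVC = 46 - 12·6 + 6^2 = $10.
Because $190 ≥ $10, revenue can cover variable cost; the firm operates.
Solving P = MC: -144 - 24y + 3y^2 = 0 ⇒ y = -4 or 12. On the upward-sloping branch, y* = 12.
Check: AVC at y = 12 is $46 ≤ P, so revenue covers variable cost.
Profit = P·y − TC = 190·12 − 597 = $1683.

Produce at y = 12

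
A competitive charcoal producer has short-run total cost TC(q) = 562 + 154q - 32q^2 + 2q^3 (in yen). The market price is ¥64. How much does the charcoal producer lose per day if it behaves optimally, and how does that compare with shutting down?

Profit = -¥238 at q = 9

AVC = 154 - 32q + 2q^2 has its minimum ¥26 at q = 8; price ¥64 clears that bar, so the firm operates.
MC = 154 - 64q + 6q^2. Setting P = MC and taking the root on the rising branch gives q* = 9.
TR = 64·9 = 576. TC = 562 + 252 = 814. Profit = 576 − 814 = -¥238.
That loss of ¥238 beats the ¥562 the firm would lose by shutting down; producing recovers ¥324 of fixed cost.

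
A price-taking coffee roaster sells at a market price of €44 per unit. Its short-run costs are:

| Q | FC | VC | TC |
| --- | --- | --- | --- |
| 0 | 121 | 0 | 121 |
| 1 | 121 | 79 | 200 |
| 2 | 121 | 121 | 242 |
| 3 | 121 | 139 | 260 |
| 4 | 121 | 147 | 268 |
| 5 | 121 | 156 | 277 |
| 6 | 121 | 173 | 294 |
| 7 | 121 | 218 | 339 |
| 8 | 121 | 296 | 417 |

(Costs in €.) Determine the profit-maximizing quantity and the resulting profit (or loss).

Q = 6; profit = -€30

Profit at each row (π = 44Q − TC): Q=0: -121; Q=1: -156; Q=2: -154; Q=3: -128; Q=4: -92; Q=5: -57; Q=6: -30; Q=7: -31; Q=8: -65.
Profit is maximized at Q = 6. AVC there is 173/6 = €28.83 ≤ P, so producing beats shutting down (which would give -€121).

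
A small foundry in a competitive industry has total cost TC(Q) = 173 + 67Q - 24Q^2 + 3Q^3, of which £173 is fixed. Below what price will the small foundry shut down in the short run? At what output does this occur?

The shutdown price is the minimum of AVC. VC = 67Q - 24Q^2 + 3Q^3, so AVC = 67 - 24Q + 3Q^2.
At the minimum of AVC, MC = AVC. MC = 67 - 48Q + 9Q^2; setting MC = AVC gives 6Q^2 - 24Q = 0, so Q = 4. min AVC = 19.
The firm shuts down for any P below £19.

£19 per unit, at Q = 4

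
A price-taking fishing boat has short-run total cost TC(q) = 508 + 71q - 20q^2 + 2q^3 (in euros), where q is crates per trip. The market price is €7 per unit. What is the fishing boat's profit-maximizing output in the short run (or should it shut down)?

From TC, MC = TC'(q) = 71 - 40q + 6q^2 and AVC = VC/q = 71 - 20q + 2q^2.
AVC hits its minimum where MC = AVC, at q = 5, giving min AVC = 71 - 20·5 + 2·5^2 = €21.
With P < min AVC (€7 < €21), every unit sold adds to the loss.
The firm minimizes its loss by shutting down and losing only its fixed cost of €508.

Shut down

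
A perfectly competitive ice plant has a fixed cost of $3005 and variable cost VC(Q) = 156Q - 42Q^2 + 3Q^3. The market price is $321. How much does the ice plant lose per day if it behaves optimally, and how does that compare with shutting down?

Profit = -$101 at Q = 11

AVC = 156 - 42Q + 3Q^2; min AVC = $9 at Q = 7. Since P = $321 ≥ min AVC, the firm produces.
MC = 156 - 84Q + 9Q^2. Setting P = MC and taking the root on the rising branch gives Q* = 11.
TR = 321·11 = 3531. TC = 3005 + 627 = 3632. Profit = 3531 − 3632 = -$101.
Shutting down would mean losing the fixed cost of $3005, so operating at a loss of $101 is better by $2904.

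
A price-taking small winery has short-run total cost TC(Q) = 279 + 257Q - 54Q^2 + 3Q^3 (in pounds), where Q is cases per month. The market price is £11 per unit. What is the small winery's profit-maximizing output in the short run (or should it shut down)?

Strip out fixed cost: VC = 257Q - 54Q^2 + 3Q^3. Then AVC = 257 - 54Q + 3Q^2 and MC = 257 - 108Q + 9Q^2.
AVC is minimized where dAVC/dQ = -54 + 6Q = 0, at Q = 9; min AVC = 257 - 54·9 + 3·9^2 = £14.
P = £11 lies below min AVC = £14; no output level covers variable cost.
Best response: produce nothing and absorb the £279 fixed cost.

Shut down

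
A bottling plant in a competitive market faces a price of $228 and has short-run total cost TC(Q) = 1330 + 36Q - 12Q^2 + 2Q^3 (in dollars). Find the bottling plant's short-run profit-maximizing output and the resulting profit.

AVC = 36 - 12Q + 2Q^2 has its minimum $18 at Q = 3; price $228 clears that bar, so the firm operates.
MC = 36 - 24Q + 6Q^2. Setting P = MC and taking the root on the rising branch gives Q* = 8.
TR = 228·8 = 1824. TC = 1330 + 544 = 1874. Profit = 1824 − 1874 = -$50.
By producing, the firm covers all variable cost plus $1280 of fixed cost; shutting down would lose the full $1330.

Profit = -$50 at Q = 8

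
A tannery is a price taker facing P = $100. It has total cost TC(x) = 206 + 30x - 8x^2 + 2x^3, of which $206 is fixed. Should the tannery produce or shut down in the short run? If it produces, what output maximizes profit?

Produce at x = 5

Variable cost is VC = 30x - 8x^2 + 2x^3, so AVC = VC/x = 30 - 8x + 2x^2 and MC = dTC/dx = 30 - 16x + 6x^2.
AVC is minimized where dAVC/dx = -8 + 4x = 0, at x = 2; min AVC = 30 - 8·2 + 2·2^2 = $22.
P = $100 exceeds min AVC = $22, so the firm stays open.
P = MC gives -70 - 16x + 6x^2 = 0, with roots -7/3 and 5. Take the larger (rising MC): x* = 5.
Check: AVC at x = 5 is $40 ≤ P, so revenue covers variable cost.
Profit = P·x − TC = 100·5 − 406 = $94.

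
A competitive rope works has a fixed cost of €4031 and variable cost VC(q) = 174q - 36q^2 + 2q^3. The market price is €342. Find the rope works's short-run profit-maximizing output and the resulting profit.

Profit = -€111 at q = 14

AVC = 174 - 36q + 2q^2; min AVC = €12 at q = 9. Since P = €342 ≥ min AVC, the firm produces.
MC = 174 - 72q + 6q^2. Setting P = MC and taking the root on the rising branch gives q* = 14.
TR = 342·14 = 4788. TC = 4031 + 868 = 4899. Profit = 4788 − 4899 = -€111.
That loss of €111 beats the €4031 the firm would lose by shutting down; producing recovers €3920 of fixed cost.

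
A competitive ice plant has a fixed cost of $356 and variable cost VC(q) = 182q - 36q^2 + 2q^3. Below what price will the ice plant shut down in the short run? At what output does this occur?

The firm shuts down when price falls below the minimum of average variable cost. AVC = VC/q = 182 - 36q + 2q^2.
dAVC/dq = -36 + 4q = 0 gives q = 9. min AVC = 182 - 36·9 + 2·9^2 = 20.
For P < $20 the firm produces nothing.

$20 per unit, at q = 9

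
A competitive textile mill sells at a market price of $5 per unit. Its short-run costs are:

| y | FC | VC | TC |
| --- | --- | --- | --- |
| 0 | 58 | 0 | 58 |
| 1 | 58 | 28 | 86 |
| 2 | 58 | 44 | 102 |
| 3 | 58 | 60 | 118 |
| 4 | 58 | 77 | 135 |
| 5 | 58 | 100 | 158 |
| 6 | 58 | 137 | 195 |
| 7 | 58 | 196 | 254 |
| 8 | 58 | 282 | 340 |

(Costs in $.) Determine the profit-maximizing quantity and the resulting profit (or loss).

y = 0 (shut down); profit = -$58

Profit at each row (π = 5y − TC): y=0: -58; y=1: -81; y=2: -92; y=3: -103; y=4: -115; y=5: -133; y=6: -165; y=7: -219; y=8: -300.
Profit is highest at y = 0. Equivalently, the lowest AVC in the table is 77/4 ≈ $19.25 at y = 4, and P = $5 falls below it — price never covers variable cost, so the firm shuts down and loses only its fixed cost.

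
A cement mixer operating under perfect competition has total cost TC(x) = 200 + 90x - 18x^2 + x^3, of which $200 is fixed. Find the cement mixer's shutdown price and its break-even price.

Shutdown price = $9; break-even price = $30

Shutdown price = min AVC. AVC = 90 - 18x + x^2, with vertex at x = 9 and minimum $9.
ATC = 200/x + 90 - 18x + x^2. Setting dATC/dx = −200/x^2 − 18 + 2x = 0 gives x = 10 (since 2·10^3 − 18·10^2 = 200).
min ATC = 200/10 + 90 − 18·10 + 10^2 = $30. That is the break-even price.
Between these two prices the firm operates at a loss; above $30 it earns a profit.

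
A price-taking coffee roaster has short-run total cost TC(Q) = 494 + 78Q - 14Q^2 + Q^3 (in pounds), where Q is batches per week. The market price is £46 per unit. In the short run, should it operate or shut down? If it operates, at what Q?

From TC, MC = TC'(Q) = 78 - 28Q + 3Q^2 and AVC = VC/Q = 78 - 14Q + Q^2.
AVC hits its minimum where MC = AVC, at Q = 7, giving min AVC = 78 - 14·7 + 7^2 = £29.
Since P = £46 ≥ min AVC = £29, price covers variable cost and the firm should produce.
P = MC gives 32 - 28Q + 3Q^2 = 0, with roots 4/3 and 8. Take the larger (rising MC): Q* = 8.
Check: AVC at Q = 8 is £30 ≤ P, so revenue covers variable cost.
Profit = P·Q − TC = 46·8 − 734 = -£366, a loss, but smaller than the £494 fixed cost the firm would lose by shutting down.

Produce at Q = 8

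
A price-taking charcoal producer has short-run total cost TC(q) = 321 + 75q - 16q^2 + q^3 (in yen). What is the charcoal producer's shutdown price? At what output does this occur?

The firm shuts down when price falls below the minimum of average variable cost. AVC = VC/q = 75 - 16q + q^2.
dAVC/dq = -16 + 2q = 0 gives q = 8. min AVC = 75 - 16·8 + 8^2 = 11.
For P < ¥11 the firm produces nothing.

¥11 per unit, at q = 8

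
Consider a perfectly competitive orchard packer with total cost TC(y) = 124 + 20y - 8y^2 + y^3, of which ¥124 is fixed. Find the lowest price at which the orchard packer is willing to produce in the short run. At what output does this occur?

¥4 per unit, at y = 4

Short-run supply begins at min AVC. From VC = 20y - 8y^2 + y^3, AVC = 20 - 8y + y^2.
At the minimum of AVC, MC = AVC. MC = 20 - 16y + 3y^2; setting MC = AVC gives 2y^2 - 8y = 0, so y = 4. min AVC = 4.
The firm shuts down for any P below ¥4.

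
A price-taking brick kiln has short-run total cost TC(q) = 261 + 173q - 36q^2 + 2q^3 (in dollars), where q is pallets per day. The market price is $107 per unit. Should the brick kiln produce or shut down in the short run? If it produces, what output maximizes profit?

From TC, MC = TC'(q) = 173 - 72q + 6q^2 and AVC = VC/q = 173 - 36q + 2q^2.
AVC hits its minimum where MC = AVC, at q = 9, giving min AVC = 173 - 36·9 + 2·9^2 = $11.
Because $107 ≥ $11, revenue can cover variable cost; the firm operates.
P = MC gives 66 - 72q + 6q^2 = 0, with roots 1 and 11. Take the larger (rising MC): q* = 11.
Check: AVC at q = 11 is $19 ≤ P, so revenue covers variable cost.
Profit = P·q − TC = 107·11 − 470 = $707.

Produce at q = 11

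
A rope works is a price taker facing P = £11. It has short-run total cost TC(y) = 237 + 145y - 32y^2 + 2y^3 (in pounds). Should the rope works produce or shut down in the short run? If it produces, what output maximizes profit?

Shut down

Variable cost is VC = 145y - 32y^2 + 2y^3, so AVC = VC/y = 145 - 32y + 2y^2 and MC = dTC/dy = 145 - 64y + 6y^2.
AVC is minimized where dAVC/dy = -32 + 4y = 0, at y = 8; min AVC = 145 - 32·8 + 2·8^2 = £17.
Since P = £11 < min AVC = £17, price fails to cover variable cost at any output.
Shutting down limits the loss to fixed cost, £237.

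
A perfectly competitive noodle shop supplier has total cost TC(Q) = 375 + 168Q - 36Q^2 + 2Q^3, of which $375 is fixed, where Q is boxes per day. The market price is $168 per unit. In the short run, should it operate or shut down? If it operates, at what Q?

Variable cost is VC = 168Q - 36Q^2 + 2Q^3, so AVC = VC/Q = 168 - 36Q + 2Q^2 and MC = dTC/dQ = 168 - 72Q + 6Q^2.
AVC hits its minimum where MC = AVC, at Q = 9, giving min AVC = 168 - 36·9 + 2·9^2 = $6.
P = $168 exceeds min AVC = $6, so the firm stays open.
P = MC gives -72Q + 6Q^2 = 0, with roots 0 and 12. Take the larger (rising MC): Q* = 12.
Check: AVC at Q = 12 is $24 ≤ P, so revenue covers variable cost.
Profit = P·Q − TC = 168·12 − 663 = $1353.

Produce at Q = 12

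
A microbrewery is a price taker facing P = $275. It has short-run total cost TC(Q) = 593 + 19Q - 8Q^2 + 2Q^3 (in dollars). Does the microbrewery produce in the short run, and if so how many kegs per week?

Variable cost is VC = 19Q - 8Q^2 + 2Q^3, so AVC = VC/Q = 19 - 8Q + 2Q^2 and MC = dTC/dQ = 19 - 16Q + 6Q^2.
The AVC parabola has its vertex at Q = 8/4 = 2, where AVC = 19 - 8·2 + 2·2^2 = $11.
P = $275 exceeds min AVC = $11, so the firm stays open.
P = MC gives -256 - 16Q + 6Q^2 = 0, with roots -16/3 and 8. Take the larger (rising MC): Q* = 8.
Check: AVC at Q = 8 is $83 ≤ P, so revenue covers variable cost.
Profit = P·Q − TC = 275·8 − 1257 = $943.

Produce at Q = 8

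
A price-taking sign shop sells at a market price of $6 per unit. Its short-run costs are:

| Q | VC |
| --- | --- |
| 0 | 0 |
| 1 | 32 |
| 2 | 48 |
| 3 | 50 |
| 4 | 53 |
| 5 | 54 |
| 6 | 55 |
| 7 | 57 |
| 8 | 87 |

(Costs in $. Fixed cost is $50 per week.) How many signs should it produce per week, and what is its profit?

Q = 0 (shut down); profit = -$50

Tabulate TR − TC: Q=0: -50; Q=1: -76; Q=2: -86; Q=3: -82; Q=4: -79; Q=5: -74; Q=6: -69; Q=7: -65; Q=8: -89.
Profit is highest at Q = 0. Equivalently, the lowest AVC in the table is 57/7 ≈ $8.14 at Q = 7, and P = $6 falls below it — price never covers variable cost, so the firm shuts down and loses only its fixed cost.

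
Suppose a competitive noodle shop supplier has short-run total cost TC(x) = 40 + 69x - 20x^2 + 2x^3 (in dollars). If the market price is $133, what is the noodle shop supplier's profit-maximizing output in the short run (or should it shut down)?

Produce at x = 8

Variable cost is VC = 69x - 20x^2 + 2x^3, so AVC = VC/x = 69 - 20x + 2x^2 and MC = dTC/dx = 69 - 40x + 6x^2.
AVC is minimized where dAVC/dx = -20 + 4x = 0, at x = 5; min AVC = 69 - 20·5 + 2·5^2 = $19.
P = $133 exceeds min AVC = $19, so the firm stays open.
Set P = MC: 133 = 69 - 40x + 6x^2 → -64 - 40x + 6x^2 = 0. The roots are x = -4/3 and x = 8; the profit-maximizing output is on the rising part of MC, so x* = 8.
Check: AVC at x = 8 is $37 ≤ P, so revenue covers variable cost.
Profit = P·x − TC = 133·8 − 336 = $728.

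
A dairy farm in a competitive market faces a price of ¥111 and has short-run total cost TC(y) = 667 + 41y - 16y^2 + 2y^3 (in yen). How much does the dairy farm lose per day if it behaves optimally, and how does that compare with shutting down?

AVC = 41 - 16y + 2y^2 has its minimum ¥9 at y = 4; price ¥111 clears that bar, so the firm operates.
With MC = 41 - 32y + 6y^2, P = MC on the upward-sloping part at y* = 7.
TR = 111·7 = 777. TC = 667 + 189 = 856. Profit = 777 − 856 = -¥79.
Shutting down would mean losing the fixed cost of ¥667, so operating at a loss of ¥79 is better by ¥588.

Profit = -¥79 at y = 7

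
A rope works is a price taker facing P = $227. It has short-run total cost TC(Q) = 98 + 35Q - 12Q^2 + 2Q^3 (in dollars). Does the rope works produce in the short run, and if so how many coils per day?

Strip out fixed cost: VC = 35Q - 12Q^2 + 2Q^3. Then AVC = 35 - 12Q + 2Q^2 and MC = 35 - 24Q + 6Q^2.
AVC hits its minimum where MC = AVC, at Q = 3, giving min AVC = 35 - 12·3 + 2·3^2 = $17.
Since P = $227 ≥ min AVC = $17, price covers variable cost and the firm should produce.
Solving P = MC: -192 - 24Q + 6Q^2 = 0 ⇒ Q = -4 or 8. On the upward-sloping branch, Q* = 8.
Check: AVC at Q = 8 is $67 ≤ P, so revenue covers variable cost.
Profit = P·Q − TC = 227·8 − 634 = $1182.

Produce at Q = 8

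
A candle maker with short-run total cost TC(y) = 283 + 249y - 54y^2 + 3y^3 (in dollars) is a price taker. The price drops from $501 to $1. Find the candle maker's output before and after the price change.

MC = 249 - 108y + 9y^2; the shutdown threshold is min AVC = $6 (at y = 9).
At P = $501 ≥ min AVC, set P = MC on the rising branch: y = 14.
At P = $1 < min AVC = $6, price no longer covers variable cost at any output, so the firm shuts down: y = 0.

Output falls from 14 to 0 (the firm shuts down)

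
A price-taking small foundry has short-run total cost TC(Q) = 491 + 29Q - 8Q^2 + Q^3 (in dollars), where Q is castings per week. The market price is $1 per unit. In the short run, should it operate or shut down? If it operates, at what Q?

Strip out fixed cost: VC = 29Q - 8Q^2 + Q^3. Then AVC = 29 - 8Q + Q^2 and MC = 29 - 16Q + 3Q^2.
AVC hits its minimum where MC = AVC, at Q = 4, giving min AVC = 29 - 8·4 + 4^2 = $13.
With P < min AVC ($1 < $13), every unit sold adds to the loss.
The firm minimizes its loss by shutting down and losing only its fixed cost of $491.

Shut down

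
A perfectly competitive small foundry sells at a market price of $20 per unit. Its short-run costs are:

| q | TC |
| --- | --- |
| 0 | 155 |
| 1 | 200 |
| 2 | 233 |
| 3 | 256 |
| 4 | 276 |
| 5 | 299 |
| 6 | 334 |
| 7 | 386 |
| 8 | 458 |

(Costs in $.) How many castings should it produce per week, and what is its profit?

q = 0 (shut down); profit = -$155

Tabulate TR − TC: q=0: -155; q=1: -180; q=2: -193; q=3: -196; q=4: -196; q=5: -199; q=6: -214; q=7: -246; q=8: -298.
Profit is highest at q = 0. Equivalently, the lowest AVC in the table is 144/5 ≈ $28.80 at q = 5, and P = $20 falls below it — price never covers variable cost, so the firm shuts down and loses only its fixed cost.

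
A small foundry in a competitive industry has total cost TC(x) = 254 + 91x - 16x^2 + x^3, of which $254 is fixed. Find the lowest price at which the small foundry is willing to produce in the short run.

Short-run supply begins at min AVC. From VC = 91x - 16x^2 + x^3, AVC = 91 - 16x + x^2.
At the minimum of AVC, MC = AVC. MC = 91 - 32x + 3x^2; setting MC = AVC gives 2x^2 - 16x = 0, so x = 8. min AVC = 27.
The firm shuts down for any P below $27.

$27 per unit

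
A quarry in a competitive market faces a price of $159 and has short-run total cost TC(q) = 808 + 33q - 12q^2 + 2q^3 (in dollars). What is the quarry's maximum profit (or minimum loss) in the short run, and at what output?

Profit = -$24 at q = 7

AVC = 33 - 12q + 2q^2 has its minimum $15 at q = 3; price $159 clears that bar, so the firm operates.
With MC = 33 - 24q + 6q^2, P = MC on the upward-sloping part at q* = 7.
TR = 159·7 = 1113. TC = 808 + 329 = 1137. Profit = 1113 − 1137 = -$24.
By producing, the firm covers all variable cost plus $784 of fixed cost; shutting down would lose the full $808.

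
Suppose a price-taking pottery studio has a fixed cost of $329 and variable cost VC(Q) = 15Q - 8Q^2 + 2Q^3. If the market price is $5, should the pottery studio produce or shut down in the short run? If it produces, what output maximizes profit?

Variable cost is VC = 15Q - 8Q^2 + 2Q^3, so AVC = VC/Q = 15 - 8Q + 2Q^2 and MC = dTC/dQ = 15 - 16Q + 6Q^2.
AVC hits its minimum where MC = AVC, at Q = 2, giving min AVC = 15 - 8·2 + 2·2^2 = $7.
P = $5 lies below min AVC = $7; no output level covers variable cost.
Best response: produce nothing and absorb the $329 fixed cost.

Shut down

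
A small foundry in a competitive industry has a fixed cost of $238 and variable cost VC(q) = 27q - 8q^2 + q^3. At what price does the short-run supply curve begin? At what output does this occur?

The shutdown price is the minimum of AVC. VC = 27q - 8q^2 + q^3, so AVC = 27 - 8q + q^2.
dAVC/dq = -8 + 2q = 0 gives q = 4. min AVC = 27 - 8·4 + 4^2 = 11.
So the shutdown price is $11.

$11 per unit, at q = 4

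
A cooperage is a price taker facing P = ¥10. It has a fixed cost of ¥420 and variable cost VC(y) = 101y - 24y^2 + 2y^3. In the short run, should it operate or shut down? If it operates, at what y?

Shut down

Strip out fixed cost: VC = 101y - 24y^2 + 2y^3. Then AVC = 101 - 24y + 2y^2 and MC = 101 - 48y + 6y^2.
AVC is minimized where dAVC/dy = -24 + 4y = 0, at y = 6; min AVC = 101 - 24·6 + 2·6^2 = ¥29.
P = ¥10 lies below min AVC = ¥29; no output level covers variable cost.
The firm minimizes its loss by shutting down and losing only its fixed cost of ¥420.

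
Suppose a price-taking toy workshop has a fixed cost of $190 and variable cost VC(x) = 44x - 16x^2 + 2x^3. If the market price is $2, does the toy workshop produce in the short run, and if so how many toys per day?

Shut down

Strip out fixed cost: VC = 44x - 16x^2 + 2x^3. Then AVC = 44 - 16x + 2x^2 and MC = 44 - 32x + 6x^2.
The AVC parabola has its vertex at x = 16/4 = 4, where AVC = 44 - 16·4 + 2·4^2 = $12.
Since P = $2 < min AVC = $12, price fails to cover variable cost at any output.
The firm minimizes its loss by shutting down and losing only its fixed cost of $190.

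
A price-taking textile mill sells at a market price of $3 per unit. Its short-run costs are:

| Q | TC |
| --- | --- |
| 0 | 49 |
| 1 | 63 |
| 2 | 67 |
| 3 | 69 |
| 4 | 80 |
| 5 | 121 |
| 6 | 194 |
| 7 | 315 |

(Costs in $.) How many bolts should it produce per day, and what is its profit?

Compute π = P·Q − TC at each output: Q=0: -49; Q=1: -60; Q=2: -61; Q=3: -60; Q=4: -68; Q=5: -106; Q=6: -176; Q=7: -294.
Profit is highest at Q = 0. Equivalently, the lowest AVC in the table is 20/3 ≈ $6.67 at Q = 3, and P = $3 falls below it — price never covers variable cost, so the firm shuts down and loses only its fixed cost.

Q = 0 (shut down); profit = -$49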